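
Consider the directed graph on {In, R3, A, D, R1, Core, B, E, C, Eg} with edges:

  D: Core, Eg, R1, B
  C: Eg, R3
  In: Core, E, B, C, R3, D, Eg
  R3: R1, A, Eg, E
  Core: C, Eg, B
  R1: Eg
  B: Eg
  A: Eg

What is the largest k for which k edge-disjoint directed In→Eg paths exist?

Assign every edge capacity 1; by Menger, the answer equals the max flow.
Path In→Eg (+1); total 1.
Path In→R3→Eg (+1); total 2.
Path In→D→Eg (+1); total 3.
Path In→Core→Eg (+1); total 4.
Path In→B→Eg (+1); total 5.
Path In→C→Eg (+1); total 6.
No residual In→Eg path; max flow = 6.
Certifying cut of size 6: {In→B, In→C, In→Core, In→D, In→Eg, In→R3}.

6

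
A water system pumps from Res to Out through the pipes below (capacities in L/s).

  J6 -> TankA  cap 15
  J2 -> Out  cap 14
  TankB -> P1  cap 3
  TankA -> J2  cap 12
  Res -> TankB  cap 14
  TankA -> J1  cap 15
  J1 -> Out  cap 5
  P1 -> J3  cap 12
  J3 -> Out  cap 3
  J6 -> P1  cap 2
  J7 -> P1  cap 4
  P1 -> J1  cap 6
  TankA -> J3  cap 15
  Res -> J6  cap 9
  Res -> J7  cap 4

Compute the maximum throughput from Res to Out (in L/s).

Augment Res→J7→P1→J3→Out: bottleneck 3, flow now 3.
Augment Res→J7→P1→J1→Out: bottleneck 1, flow now 4.
Augment Res→TankB→P1→J1→Out: bottleneck 3, flow now 7.
Augment Res→J6→P1→J1→Out: bottleneck 1, flow now 8.
Augment Res→J6→TankA→J2→Out: bottleneck 8, flow now 16.
No augmenting path remains; maximum flow = 16.
In the residual graph, reachable from Res: {Res, TankB}.
Min-cut edges: Res→J7 (4), Res→J6 (9), TankB→P1 (3); capacity 4 + 9 + 3 = 16.
This cut is saturated, so no flow can exceed 16.

16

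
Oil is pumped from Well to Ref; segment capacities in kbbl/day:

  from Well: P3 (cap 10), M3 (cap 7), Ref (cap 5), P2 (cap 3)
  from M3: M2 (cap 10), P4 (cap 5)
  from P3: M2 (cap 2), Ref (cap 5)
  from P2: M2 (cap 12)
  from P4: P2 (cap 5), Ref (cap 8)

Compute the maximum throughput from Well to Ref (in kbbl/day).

Augment Well→Ref: bottleneck 5, flow now 5.
Augment Well→P3→Ref: bottleneck 5, flow now 10.
Augment Well→M3→P4→Ref: bottleneck 5, flow now 15.
No augmenting path remains; maximum flow = 15.
In the residual graph, reachable from Well: {Well, M3, P3, P2, M2}.
Min-cut edges: Well→Ref (5), M3→P4 (5), P3→Ref (5); capacity 5 + 5 + 5 = 15.
This cut is saturated, so no flow can exceed 15.

15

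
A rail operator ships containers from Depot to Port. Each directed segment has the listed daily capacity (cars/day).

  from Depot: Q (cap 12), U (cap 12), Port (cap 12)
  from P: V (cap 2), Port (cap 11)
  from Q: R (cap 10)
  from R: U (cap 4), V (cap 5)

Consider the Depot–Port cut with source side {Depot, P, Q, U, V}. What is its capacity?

33

Edges leaving {Depot, P, Q, U, V}: Depot→Port (12), P→Port (11), Q→R (10).
Cut capacity = 12 + 11 + 10 = 33.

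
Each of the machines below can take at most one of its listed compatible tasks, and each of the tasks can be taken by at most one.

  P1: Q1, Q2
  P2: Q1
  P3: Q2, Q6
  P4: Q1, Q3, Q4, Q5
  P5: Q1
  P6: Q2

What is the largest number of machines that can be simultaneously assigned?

4

Unit-capacity flow: source→left, listed edges, right→sink; max matching = max flow.
Augmenting path P1→Q1 (+1); matched 1.
Augmenting path P3→Q2 (+1); matched 2.
Augmenting path P4→Q3 (+1); matched 3.
Augmenting path P6→Q2→P3→Q6 (+1); matched 4.
No augmenting path remains; maximum matching = 4.
König certificate: {P3, P4, Q1, Q2} is a vertex cover of size 4 (every listed pair touches it), so no matching can be larger.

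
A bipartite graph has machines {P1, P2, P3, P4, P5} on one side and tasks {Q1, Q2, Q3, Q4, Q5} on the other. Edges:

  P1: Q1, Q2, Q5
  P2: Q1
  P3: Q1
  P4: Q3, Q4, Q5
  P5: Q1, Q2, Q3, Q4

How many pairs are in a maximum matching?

Unit-capacity flow: source→left, listed edges, right→sink; max matching = max flow.
Augmenting path P1→Q1 (+1); matched 1.
Augmenting path P4→Q3 (+1); matched 2.
Augmenting path P5→Q2 (+1); matched 3.
Augmenting path P2→Q1→P1→Q5 (+1); matched 4.
No augmenting path remains; maximum matching = 4.
König certificate: {P1, P4, P5, Q1} is a vertex cover of size 4 (every listed pair touches it), so no matching can be larger.

4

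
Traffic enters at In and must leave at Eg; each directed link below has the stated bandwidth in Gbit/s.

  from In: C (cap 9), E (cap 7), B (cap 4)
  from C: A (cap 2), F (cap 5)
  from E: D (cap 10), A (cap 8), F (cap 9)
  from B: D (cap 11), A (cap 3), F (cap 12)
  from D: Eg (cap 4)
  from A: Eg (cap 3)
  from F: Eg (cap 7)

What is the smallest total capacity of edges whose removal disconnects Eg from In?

14

Augment In→C→A→Eg: bottleneck 2, flow now 2.
Augment In→C→F→Eg: bottleneck 5, flow now 7.
Augment In→E→D→Eg: bottleneck 4, flow now 11.
Augment In→E→A→Eg: bottleneck 1, flow now 12.
Augment In→E→F→Eg: bottleneck 2, flow now 14.
No augmenting path remains; maximum flow = 14.
By max-flow min-cut, the minimum cut capacity equals the max flow.
In the residual graph, reachable from In: {In, C, E, B, D, A, F}.
Min-cut edges: D→Eg (4), A→Eg (3), F→Eg (7); capacity 4 + 3 + 7 = 14.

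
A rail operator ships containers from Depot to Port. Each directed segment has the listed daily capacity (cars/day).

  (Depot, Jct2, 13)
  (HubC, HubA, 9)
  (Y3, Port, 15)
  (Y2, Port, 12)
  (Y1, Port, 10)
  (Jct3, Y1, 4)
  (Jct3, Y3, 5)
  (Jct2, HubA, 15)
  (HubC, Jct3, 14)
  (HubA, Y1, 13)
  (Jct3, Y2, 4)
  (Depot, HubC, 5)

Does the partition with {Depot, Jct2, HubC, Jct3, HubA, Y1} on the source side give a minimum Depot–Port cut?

No — its capacity is 19, but the minimum cut has capacity 15.

Given cut capacity: 4 + 5 + 10 = 19.
Augment Depot→Jct2→HubA→Y1→Port: bottleneck 10, flow now 10.
Augment Depot→HubC→Jct3→Y2→Port: bottleneck 4, flow now 14.
Augment Depot→HubC→Jct3→Y3→Port: bottleneck 1, flow now 15.
No augmenting path remains; maximum flow = 15.
In the residual graph, reachable from Depot: {Depot, Jct2, HubA, Y1}.
Min-cut edges: Depot→HubC (5), Y1→Port (10); capacity 5 + 10 = 15.
Cut capacity 19 exceeds the max flow 15, so it is not minimum.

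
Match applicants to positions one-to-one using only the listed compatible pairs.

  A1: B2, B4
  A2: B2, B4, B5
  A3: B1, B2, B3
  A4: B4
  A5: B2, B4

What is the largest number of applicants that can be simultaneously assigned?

4

Unit-capacity flow: source→left, listed edges, right→sink; max matching = max flow.
Augmenting path A1→B2 (+1); matched 1.
Augmenting path A2→B4 (+1); matched 2.
Augmenting path A3→B1 (+1); matched 3.
Augmenting path A4→B4→A2→B5 (+1); matched 4.
No augmenting path remains; maximum matching = 4.
König certificate: {A2, A3, B2, B4} is a vertex cover of size 4 (every listed pair touches it), so no matching can be larger.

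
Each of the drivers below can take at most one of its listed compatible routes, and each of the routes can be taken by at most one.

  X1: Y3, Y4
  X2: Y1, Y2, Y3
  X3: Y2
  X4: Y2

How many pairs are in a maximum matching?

3

Unit-capacity flow: source→left, listed edges, right→sink; max matching = max flow.
Augmenting path X1→Y3 (+1); matched 1.
Augmenting path X2→Y1 (+1); matched 2.
Augmenting path X3→Y2 (+1); matched 3.
No augmenting path remains; maximum matching = 3.
König certificate: {X1, X2, Y2} is a vertex cover of size 3 (every listed pair touches it), so no matching can be larger.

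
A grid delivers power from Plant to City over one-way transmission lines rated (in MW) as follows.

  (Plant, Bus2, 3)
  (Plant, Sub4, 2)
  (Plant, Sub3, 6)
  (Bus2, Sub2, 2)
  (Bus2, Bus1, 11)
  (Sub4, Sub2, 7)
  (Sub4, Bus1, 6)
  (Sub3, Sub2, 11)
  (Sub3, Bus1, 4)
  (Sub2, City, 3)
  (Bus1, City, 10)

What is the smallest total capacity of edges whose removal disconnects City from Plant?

11

Augment Plant→Bus2→Sub2→City: bottleneck 2, flow now 2.
Augment Plant→Bus2→Bus1→City: bottleneck 1, flow now 3.
Augment Plant→Sub4→Sub2→City: bottleneck 1, flow now 4.
Augment Plant→Sub4→Bus1→City: bottleneck 1, flow now 5.
Augment Plant→Sub3→Bus1→City: bottleneck 4, flow now 9.
Augment Plant→Sub3→Sub2→Bus2→Bus1→City: bottleneck 2, flow now 11. (uses reverse residual edge)
No augmenting path remains; maximum flow = 11.
By max-flow min-cut, the minimum cut capacity equals the max flow.
In the residual graph, reachable from Plant: {Plant}.
Min-cut edges: Plant→Bus2 (3), Plant→Sub4 (2), Plant→Sub3 (6); capacity 3 + 2 + 6 = 11.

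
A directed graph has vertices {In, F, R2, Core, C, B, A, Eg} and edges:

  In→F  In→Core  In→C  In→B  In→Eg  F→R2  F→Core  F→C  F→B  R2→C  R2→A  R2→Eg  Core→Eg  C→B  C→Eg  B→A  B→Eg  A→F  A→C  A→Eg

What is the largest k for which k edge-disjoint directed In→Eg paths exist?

5

Assign every edge capacity 1; by Menger, the answer equals the max flow.
Path In→Eg (+1); total 1.
Path In→Core→Eg (+1); total 2.
Path In→C→Eg (+1); total 3.
Path In→B→Eg (+1); total 4.
Path In→F→R2→Eg (+1); total 5.
No residual In→Eg path; max flow = 5.
Certifying cut of size 5: {In→B, In→C, In→Core, In→Eg, In→F}.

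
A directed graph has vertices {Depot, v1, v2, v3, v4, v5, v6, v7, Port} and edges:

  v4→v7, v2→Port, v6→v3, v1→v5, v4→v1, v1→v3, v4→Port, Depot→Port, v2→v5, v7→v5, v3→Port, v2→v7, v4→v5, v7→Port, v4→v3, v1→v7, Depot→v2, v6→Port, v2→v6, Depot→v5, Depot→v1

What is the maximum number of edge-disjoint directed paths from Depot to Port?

Assign every edge capacity 1; by Menger, the answer equals the max flow.
Path Depot→Port (+1); total 1.
Path Depot→v2→Port (+1); total 2.
Path Depot→v1→v3→Port (+1); total 3.
No residual Depot→Port path; max flow = 3.
Certifying cut of size 3: {Depot→Port, Depot→v1, Depot→v2}.

3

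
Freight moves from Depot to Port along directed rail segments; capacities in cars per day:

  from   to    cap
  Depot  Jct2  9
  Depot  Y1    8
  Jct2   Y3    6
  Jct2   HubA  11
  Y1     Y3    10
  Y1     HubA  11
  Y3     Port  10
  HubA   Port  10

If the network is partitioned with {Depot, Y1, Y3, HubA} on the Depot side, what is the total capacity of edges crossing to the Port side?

29

Edges leaving {Depot, Y1, Y3, HubA}: Depot→Jct2 (9), Y3→Port (10), HubA→Port (10).
Cut capacity = 9 + 10 + 10 = 29.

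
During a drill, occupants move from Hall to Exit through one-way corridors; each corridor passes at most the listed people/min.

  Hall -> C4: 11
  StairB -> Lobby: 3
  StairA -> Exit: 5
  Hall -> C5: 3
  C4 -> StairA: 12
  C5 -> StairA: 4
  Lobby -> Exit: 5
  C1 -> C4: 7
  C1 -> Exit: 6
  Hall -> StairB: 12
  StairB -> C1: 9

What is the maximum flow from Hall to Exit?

14

Augment Hall→C5→StairA→Exit: bottleneck 3, flow now 3.
Augment Hall→StairB→Lobby→Exit: bottleneck 3, flow now 6.
Augment Hall→StairB→C1→Exit: bottleneck 6, flow now 12.
Augment Hall→C4→StairA→Exit: bottleneck 2, flow now 14.
No augmenting path remains; maximum flow = 14.
In the residual graph, reachable from Hall: {Hall, C5, StairB, C4, C1, StairA}.
Min-cut edges: StairB→Lobby (3), C1→Exit (6), StairA→Exit (5); capacity 3 + 6 + 5 = 14.
This cut is saturated, so no flow can exceed 14.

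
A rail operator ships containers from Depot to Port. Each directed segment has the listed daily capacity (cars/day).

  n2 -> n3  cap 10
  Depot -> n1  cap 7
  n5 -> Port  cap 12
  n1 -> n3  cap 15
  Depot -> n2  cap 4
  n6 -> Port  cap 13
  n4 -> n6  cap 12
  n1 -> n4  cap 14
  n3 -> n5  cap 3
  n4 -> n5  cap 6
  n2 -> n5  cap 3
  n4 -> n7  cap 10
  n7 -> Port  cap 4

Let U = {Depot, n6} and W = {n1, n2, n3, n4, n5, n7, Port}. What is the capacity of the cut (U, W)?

Edges leaving {Depot, n6}: Depot→n1 (7), Depot→n2 (4), n6→Port (13).
Cut capacity = 7 + 4 + 13 = 24.

24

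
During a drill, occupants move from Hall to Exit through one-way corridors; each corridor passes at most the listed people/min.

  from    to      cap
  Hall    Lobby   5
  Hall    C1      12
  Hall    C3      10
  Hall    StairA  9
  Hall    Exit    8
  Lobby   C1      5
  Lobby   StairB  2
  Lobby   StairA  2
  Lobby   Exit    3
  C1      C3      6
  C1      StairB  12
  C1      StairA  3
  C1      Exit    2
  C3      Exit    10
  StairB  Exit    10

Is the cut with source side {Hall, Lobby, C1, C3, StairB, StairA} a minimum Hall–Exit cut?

Yes — it is a minimum cut (capacity 33).

Given cut capacity: 8 + 3 + 2 + 10 + 10 = 33.
Augment Hall→Exit: bottleneck 8, flow now 8.
Augment Hall→Lobby→Exit: bottleneck 3, flow now 11.
Augment Hall→C1→Exit: bottleneck 2, flow now 13.
Augment Hall→C3→Exit: bottleneck 10, flow now 23.
Augment Hall→Lobby→StairB→Exit: bottleneck 2, flow now 25.
Augment Hall→C1→StairB→Exit: bottleneck 8, flow now 33.
No augmenting path remains; maximum flow = 33.
Cut capacity 33 equals the max flow, so it is a minimum cut.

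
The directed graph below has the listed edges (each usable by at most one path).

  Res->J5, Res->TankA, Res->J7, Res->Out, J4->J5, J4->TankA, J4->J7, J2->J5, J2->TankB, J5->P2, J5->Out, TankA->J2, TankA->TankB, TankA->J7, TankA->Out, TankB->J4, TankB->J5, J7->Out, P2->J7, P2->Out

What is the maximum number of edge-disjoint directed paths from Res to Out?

4

Assign every edge capacity 1; by Menger, the answer equals the max flow.
Path Res→Out (+1); total 1.
Path Res→J5→Out (+1); total 2.
Path Res→TankA→Out (+1); total 3.
Path Res→J7→Out (+1); total 4.
No residual Res→Out path; max flow = 4.
Certifying cut of size 4: {Res→J5, Res→J7, Res→Out, Res→TankA}.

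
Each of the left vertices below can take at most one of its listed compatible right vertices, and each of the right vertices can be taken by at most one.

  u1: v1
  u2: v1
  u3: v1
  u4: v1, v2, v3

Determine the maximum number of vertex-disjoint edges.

Unit-capacity flow: source→left, listed edges, right→sink; max matching = max flow.
Augmenting path u1→v1 (+1); matched 1.
Augmenting path u4→v2 (+1); matched 2.
No augmenting path remains; maximum matching = 2.
König certificate: {u4, v1} is a vertex cover of size 2 (every listed pair touches it), so no matching can be larger.

2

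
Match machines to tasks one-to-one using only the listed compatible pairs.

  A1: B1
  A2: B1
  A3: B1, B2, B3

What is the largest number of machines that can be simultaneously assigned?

Unit-capacity flow: source→left, listed edges, right→sink; max matching = max flow.
Augmenting path A1→B1 (+1); matched 1.
Augmenting path A3→B2 (+1); matched 2.
No augmenting path remains; maximum matching = 2.
König certificate: {A3, B1} is a vertex cover of size 2 (every listed pair touches it), so no matching can be larger.

2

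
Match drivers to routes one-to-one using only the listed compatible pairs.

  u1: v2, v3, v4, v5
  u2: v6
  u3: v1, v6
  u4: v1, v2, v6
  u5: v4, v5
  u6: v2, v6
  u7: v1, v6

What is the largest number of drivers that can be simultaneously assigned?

Unit-capacity flow: source→left, listed edges, right→sink; max matching = max flow.
Augmenting path u1→v2 (+1); matched 1.
Augmenting path u2→v6 (+1); matched 2.
Augmenting path u3→v1 (+1); matched 3.
Augmenting path u5→v4 (+1); matched 4.
Augmenting path u4→v2→u1→v3 (+1); matched 5.
No augmenting path remains; maximum matching = 5.
König certificate: {u1, u5, v1, v2, v6} is a vertex cover of size 5 (every listed pair touches it), so no matching can be larger.

5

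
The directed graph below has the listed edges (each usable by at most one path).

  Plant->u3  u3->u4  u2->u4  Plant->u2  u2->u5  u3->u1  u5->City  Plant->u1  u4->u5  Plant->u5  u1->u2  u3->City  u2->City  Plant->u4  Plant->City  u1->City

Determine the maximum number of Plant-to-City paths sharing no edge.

5

Assign every edge capacity 1; by Menger, the answer equals the max flow.
Path Plant→City (+1); total 1.
Path Plant→u1→City (+1); total 2.
Path Plant→u2→City (+1); total 3.
Path Plant→u3→City (+1); total 4.
Path Plant→u5→City (+1); total 5.
No residual Plant→City path; max flow = 5.
Certifying cut of size 5: {Plant→City, Plant→u1, Plant→u2, Plant→u3, u5→City}.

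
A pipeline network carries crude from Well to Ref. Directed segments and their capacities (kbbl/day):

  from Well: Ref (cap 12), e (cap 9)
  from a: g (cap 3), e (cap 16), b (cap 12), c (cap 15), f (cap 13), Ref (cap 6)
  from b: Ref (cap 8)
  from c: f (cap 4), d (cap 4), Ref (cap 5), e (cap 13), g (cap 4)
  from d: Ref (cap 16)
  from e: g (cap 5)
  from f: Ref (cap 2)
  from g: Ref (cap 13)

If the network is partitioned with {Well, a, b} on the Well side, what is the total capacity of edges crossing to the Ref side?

82

Edges leaving {Well, a, b}: Well→e (9), Well→Ref (12), a→c (15), a→e (16), a→f (13), a→g (3), a→Ref (6), b→Ref (8).
Cut capacity = 9 + 12 + 15 + 16 + 13 + 3 + 6 + 8 = 82.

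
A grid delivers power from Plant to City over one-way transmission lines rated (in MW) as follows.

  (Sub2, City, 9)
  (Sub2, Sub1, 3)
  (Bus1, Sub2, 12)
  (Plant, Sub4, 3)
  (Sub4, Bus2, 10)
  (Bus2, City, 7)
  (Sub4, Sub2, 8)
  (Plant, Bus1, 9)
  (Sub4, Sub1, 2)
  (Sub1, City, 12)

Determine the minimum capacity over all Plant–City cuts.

Augment Plant→Bus1→Sub2→City: bottleneck 9, flow now 9.
Augment Plant→Sub4→Sub1→City: bottleneck 2, flow now 11.
Augment Plant→Sub4→Bus2→City: bottleneck 1, flow now 12.
No augmenting path remains; maximum flow = 12.
By max-flow min-cut, the minimum cut capacity equals the max flow.
In the residual graph, reachable from Plant: {Plant}.
Min-cut edges: Plant→Bus1 (9), Plant→Sub4 (3); capacity 9 + 3 = 12.

12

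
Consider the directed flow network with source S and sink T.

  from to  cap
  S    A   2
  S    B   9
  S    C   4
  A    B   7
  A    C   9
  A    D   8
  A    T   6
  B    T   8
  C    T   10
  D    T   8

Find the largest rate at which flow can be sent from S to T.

Augment S→A→T: bottleneck 2, flow now 2.
Augment S→B→T: bottleneck 8, flow now 10.
Augment S→C→T: bottleneck 4, flow now 14.
No augmenting path remains; maximum flow = 14.
In the residual graph, reachable from S: {S, B}.
Min-cut edges: S→A (2), S→C (4), B→T (8); capacity 2 + 4 + 8 = 14.
This cut is saturated, so no flow can exceed 14.

14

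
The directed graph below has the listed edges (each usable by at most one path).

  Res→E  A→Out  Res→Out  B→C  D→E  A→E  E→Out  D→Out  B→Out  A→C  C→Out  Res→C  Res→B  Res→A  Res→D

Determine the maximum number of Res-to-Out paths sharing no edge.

Assign every edge capacity 1; by Menger, the answer equals the max flow.
Path Res→Out (+1); total 1.
Path Res→A→Out (+1); total 2.
Path Res→B→Out (+1); total 3.
Path Res→C→Out (+1); total 4.
Path Res→D→Out (+1); total 5.
Path Res→E→Out (+1); total 6.
No residual Res→Out path; max flow = 6.
Certifying cut of size 6: {Res→A, Res→B, Res→C, Res→D, Res→E, Res→Out}.

6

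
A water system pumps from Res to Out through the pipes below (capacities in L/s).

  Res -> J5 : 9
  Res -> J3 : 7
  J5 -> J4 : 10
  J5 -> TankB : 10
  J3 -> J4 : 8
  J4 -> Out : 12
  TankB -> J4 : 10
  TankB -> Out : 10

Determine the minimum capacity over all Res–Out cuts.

16

Augment Res→J5→J4→Out: bottleneck 9, flow now 9.
Augment Res→J3→J4→Out: bottleneck 3, flow now 12.
Augment Res→J3→J4→J5→TankB→Out: bottleneck 4, flow now 16. (uses reverse residual edge)
No augmenting path remains; maximum flow = 16.
By max-flow min-cut, the minimum cut capacity equals the max flow.
In the residual graph, reachable from Res: {Res}.
Min-cut edges: Res→J5 (9), Res→J3 (7); capacity 9 + 7 = 16.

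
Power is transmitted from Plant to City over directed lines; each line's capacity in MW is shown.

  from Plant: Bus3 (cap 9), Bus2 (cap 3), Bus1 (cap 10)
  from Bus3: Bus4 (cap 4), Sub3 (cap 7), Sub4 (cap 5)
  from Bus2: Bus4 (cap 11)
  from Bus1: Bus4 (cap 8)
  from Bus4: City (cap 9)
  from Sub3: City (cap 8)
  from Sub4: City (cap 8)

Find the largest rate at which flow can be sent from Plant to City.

18

Augment Plant→Bus3→Bus4→City: bottleneck 4, flow now 4.
Augment Plant→Bus3→Sub3→City: bottleneck 5, flow now 9.
Augment Plant→Bus2→Bus4→City: bottleneck 3, flow now 12.
Augment Plant→Bus1→Bus4→City: bottleneck 2, flow now 14.
Augment Plant→Bus1→Bus4→Bus3→Sub3→City: bottleneck 2, flow now 16. (uses reverse residual edge)
Augment Plant→Bus1→Bus4→Bus3→Sub4→City: bottleneck 2, flow now 18. (uses reverse residual edge)
No augmenting path remains; maximum flow = 18.
In the residual graph, reachable from Plant: {Plant, Bus2, Bus1, Bus4}.
Min-cut edges: Plant→Bus3 (9), Bus4→City (9); capacity 9 + 9 = 18.
This cut is saturated, so no flow can exceed 18.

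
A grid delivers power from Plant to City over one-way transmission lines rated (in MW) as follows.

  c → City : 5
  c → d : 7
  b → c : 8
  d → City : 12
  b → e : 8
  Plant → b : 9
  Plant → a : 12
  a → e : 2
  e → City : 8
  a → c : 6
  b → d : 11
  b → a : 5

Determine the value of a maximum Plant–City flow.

17

Augment Plant→a→c→City: bottleneck 5, flow now 5.
Augment Plant→a→e→City: bottleneck 2, flow now 7.
Augment Plant→b→d→City: bottleneck 9, flow now 16.
Augment Plant→a→c→d→City: bottleneck 1, flow now 17.
No augmenting path remains; maximum flow = 17.
In the residual graph, reachable from Plant: {Plant, a}.
Min-cut edges: Plant→b (9), a→c (6), a→e (2); capacity 9 + 6 + 2 = 17.
This cut is saturated, so no flow can exceed 17.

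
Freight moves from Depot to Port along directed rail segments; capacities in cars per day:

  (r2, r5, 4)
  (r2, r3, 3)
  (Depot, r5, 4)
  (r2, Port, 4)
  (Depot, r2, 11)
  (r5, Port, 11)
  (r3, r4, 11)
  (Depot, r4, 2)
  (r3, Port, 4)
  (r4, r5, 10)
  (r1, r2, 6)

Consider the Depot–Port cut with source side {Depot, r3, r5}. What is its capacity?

Edges leaving {Depot, r3, r5}: Depot→r2 (11), Depot→r4 (2), r3→r4 (11), r3→Port (4), r5→Port (11).
Cut capacity = 11 + 2 + 11 + 4 + 11 = 39.

39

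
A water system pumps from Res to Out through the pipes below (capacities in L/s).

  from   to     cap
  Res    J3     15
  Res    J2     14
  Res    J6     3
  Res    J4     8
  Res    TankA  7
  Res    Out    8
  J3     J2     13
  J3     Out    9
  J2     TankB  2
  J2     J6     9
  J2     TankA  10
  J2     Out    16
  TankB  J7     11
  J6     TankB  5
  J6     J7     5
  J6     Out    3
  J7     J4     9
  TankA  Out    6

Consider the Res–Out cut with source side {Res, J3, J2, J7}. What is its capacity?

81

Edges leaving {Res, J3, J2, J7}: Res→J6 (3), Res→J4 (8), Res→TankA (7), Res→Out (8), J3→Out (9), J2→TankB (2), J2→J6 (9), J2→TankA (10), J2→Out (16), J7→J4 (9).
Cut capacity = 3 + 8 + 7 + 8 + 9 + 2 + 9 + 10 + 16 + 9 = 81.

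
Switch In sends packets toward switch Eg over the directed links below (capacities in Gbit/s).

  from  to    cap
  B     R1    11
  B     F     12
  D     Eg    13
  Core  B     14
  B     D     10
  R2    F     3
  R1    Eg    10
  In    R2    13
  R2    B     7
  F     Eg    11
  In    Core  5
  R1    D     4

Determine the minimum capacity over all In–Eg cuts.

15

Augment In→R2→F→Eg: bottleneck 3, flow now 3.
Augment In→Core→B→F→Eg: bottleneck 5, flow now 8.
Augment In→R2→B→F→Eg: bottleneck 3, flow now 11.
Augment In→R2→B→D→Eg: bottleneck 4, flow now 15.
No augmenting path remains; maximum flow = 15.
By max-flow min-cut, the minimum cut capacity equals the max flow.
In the residual graph, reachable from In: {In, R2}.
Min-cut edges: In→Core (5), R2→B (7), R2→F (3); capacity 5 + 7 + 3 = 15.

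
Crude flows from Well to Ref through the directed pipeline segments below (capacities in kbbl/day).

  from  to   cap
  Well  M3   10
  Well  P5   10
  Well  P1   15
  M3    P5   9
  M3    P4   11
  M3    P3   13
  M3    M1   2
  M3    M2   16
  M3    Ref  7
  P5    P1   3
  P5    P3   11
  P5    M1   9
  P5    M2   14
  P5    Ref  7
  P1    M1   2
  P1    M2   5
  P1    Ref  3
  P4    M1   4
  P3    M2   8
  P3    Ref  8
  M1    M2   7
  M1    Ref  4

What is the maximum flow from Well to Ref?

Augment Well→M3→Ref: bottleneck 7, flow now 7.
Augment Well→P5→Ref: bottleneck 7, flow now 14.
Augment Well→P1→Ref: bottleneck 3, flow now 17.
Augment Well→M3→P3→Ref: bottleneck 3, flow now 20.
Augment Well→P5→P3→Ref: bottleneck 3, flow now 23.
Augment Well→P1→M1→Ref: bottleneck 2, flow now 25.
No augmenting path remains; maximum flow = 25.
In the residual graph, reachable from Well: {Well, P1, M2}.
Min-cut edges: Well→M3 (10), Well→P5 (10), P1→M1 (2), P1→Ref (3); capacity 10 + 10 + 2 + 3 = 25.
This cut is saturated, so no flow can exceed 25.

25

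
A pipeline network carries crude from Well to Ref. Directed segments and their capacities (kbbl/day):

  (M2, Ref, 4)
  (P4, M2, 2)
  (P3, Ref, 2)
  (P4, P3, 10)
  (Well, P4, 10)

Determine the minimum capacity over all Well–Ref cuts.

4

Augment Well→P4→P3→Ref: bottleneck 2, flow now 2.
Augment Well→P4→M2→Ref: bottleneck 2, flow now 4.
No augmenting path remains; maximum flow = 4.
By max-flow min-cut, the minimum cut capacity equals the max flow.
In the residual graph, reachable from Well: {Well, P4, P3}.
Min-cut edges: P4→M2 (2), P3→Ref (2); capacity 2 + 2 = 4.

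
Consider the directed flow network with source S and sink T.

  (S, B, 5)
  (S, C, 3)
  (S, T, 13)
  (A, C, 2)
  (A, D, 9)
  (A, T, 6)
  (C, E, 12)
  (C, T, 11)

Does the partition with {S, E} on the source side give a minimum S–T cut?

No — its capacity is 21, but the minimum cut has capacity 16.

Given cut capacity: 5 + 3 + 13 = 21.
Augment S→T: bottleneck 13, flow now 13.
Augment S→C→T: bottleneck 3, flow now 16.
No augmenting path remains; maximum flow = 16.
In the residual graph, reachable from S: {S, B}.
Min-cut edges: S→C (3), S→T (13); capacity 3 + 13 = 16.
Cut capacity 21 exceeds the max flow 16, so it is not minimum.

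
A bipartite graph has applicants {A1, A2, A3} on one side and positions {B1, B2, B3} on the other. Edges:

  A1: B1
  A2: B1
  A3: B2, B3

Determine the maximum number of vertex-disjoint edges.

2

Unit-capacity flow: source→left, listed edges, right→sink; max matching = max flow.
Augmenting path A1→B1 (+1); matched 1.
Augmenting path A3→B2 (+1); matched 2.
No augmenting path remains; maximum matching = 2.
König certificate: {A3, B1} is a vertex cover of size 2 (every listed pair touches it), so no matching can be larger.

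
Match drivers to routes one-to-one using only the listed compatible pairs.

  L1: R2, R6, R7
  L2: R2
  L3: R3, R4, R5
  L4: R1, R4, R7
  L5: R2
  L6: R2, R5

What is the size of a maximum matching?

Unit-capacity flow: source→left, listed edges, right→sink; max matching = max flow.
Augmenting path L1→R2 (+1); matched 1.
Augmenting path L3→R3 (+1); matched 2.
Augmenting path L4→R1 (+1); matched 3.
Augmenting path L6→R5 (+1); matched 4.
Augmenting path L2→R2→L1→R6 (+1); matched 5.
No augmenting path remains; maximum matching = 5.
König certificate: {L1, L3, L4, L6, R2} is a vertex cover of size 5 (every listed pair touches it), so no matching can be larger.

5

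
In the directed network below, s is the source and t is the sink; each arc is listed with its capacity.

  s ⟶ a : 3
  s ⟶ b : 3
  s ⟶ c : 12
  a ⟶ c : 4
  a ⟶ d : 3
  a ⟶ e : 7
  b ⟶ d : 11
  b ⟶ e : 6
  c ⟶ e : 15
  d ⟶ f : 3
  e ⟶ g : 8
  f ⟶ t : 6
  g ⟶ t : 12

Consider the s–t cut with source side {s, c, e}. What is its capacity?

Edges leaving {s, c, e}: s→a (3), s→b (3), e→g (8).
Cut capacity = 3 + 3 + 8 = 14.

14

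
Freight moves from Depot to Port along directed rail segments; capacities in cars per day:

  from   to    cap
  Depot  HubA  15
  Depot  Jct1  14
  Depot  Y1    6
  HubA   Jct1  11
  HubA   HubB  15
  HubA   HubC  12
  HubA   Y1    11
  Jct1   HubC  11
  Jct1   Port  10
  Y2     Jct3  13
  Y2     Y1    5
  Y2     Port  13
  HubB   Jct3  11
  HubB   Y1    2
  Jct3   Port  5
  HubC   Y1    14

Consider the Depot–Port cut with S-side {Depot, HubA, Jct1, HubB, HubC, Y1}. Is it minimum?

No — its capacity is 21, but the minimum cut has capacity 15.

Given cut capacity: 10 + 11 = 21.
Augment Depot→Jct1→Port: bottleneck 10, flow now 10.
Augment Depot→HubA→HubB→Jct3→Port: bottleneck 5, flow now 15.
No augmenting path remains; maximum flow = 15.
In the residual graph, reachable from Depot: {Depot, HubA, Jct1, HubB, Jct3, HubC, Y1}.
Min-cut edges: Jct1→Port (10), Jct3→Port (5); capacity 10 + 5 = 15.
Cut capacity 21 exceeds the max flow 15, so it is not minimum.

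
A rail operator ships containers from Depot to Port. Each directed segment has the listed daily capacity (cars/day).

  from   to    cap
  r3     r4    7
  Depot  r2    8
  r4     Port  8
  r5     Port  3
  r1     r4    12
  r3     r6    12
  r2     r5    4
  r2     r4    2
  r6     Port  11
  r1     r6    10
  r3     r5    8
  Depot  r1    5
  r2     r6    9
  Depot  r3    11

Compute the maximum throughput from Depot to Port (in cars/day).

22

Augment Depot→r1→r4→Port: bottleneck 5, flow now 5.
Augment Depot→r2→r4→Port: bottleneck 2, flow now 7.
Augment Depot→r2→r5→Port: bottleneck 3, flow now 10.
Augment Depot→r2→r6→Port: bottleneck 3, flow now 13.
Augment Depot→r3→r4→Port: bottleneck 1, flow now 14.
Augment Depot→r3→r6→Port: bottleneck 8, flow now 22.
No augmenting path remains; maximum flow = 22.
In the residual graph, reachable from Depot: {Depot, r1, r2, r3, r4, r5, r6}.
Min-cut edges: r4→Port (8), r5→Port (3), r6→Port (11); capacity 8 + 3 + 11 = 22.
This cut is saturated, so no flow can exceed 22.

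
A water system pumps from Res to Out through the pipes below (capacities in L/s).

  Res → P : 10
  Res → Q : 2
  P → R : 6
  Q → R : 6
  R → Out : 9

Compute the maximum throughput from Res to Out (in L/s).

Augment Res→P→R→Out: bottleneck 6, flow now 6.
Augment Res→Q→R→Out: bottleneck 2, flow now 8.
No augmenting path remains; maximum flow = 8.
In the residual graph, reachable from Res: {Res, P}.
Min-cut edges: Res→Q (2), P→R (6); capacity 2 + 6 = 8.
This cut is saturated, so no flow can exceed 8.

8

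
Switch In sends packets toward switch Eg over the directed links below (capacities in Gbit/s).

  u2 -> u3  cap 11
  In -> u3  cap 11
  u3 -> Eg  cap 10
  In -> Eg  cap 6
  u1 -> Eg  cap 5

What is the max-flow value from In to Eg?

Augment In→Eg: bottleneck 6, flow now 6.
Augment In→u3→Eg: bottleneck 10, flow now 16.
No augmenting path remains; maximum flow = 16.
In the residual graph, reachable from In: {In, u3}.
Min-cut edges: In→Eg (6), u3→Eg (10); capacity 6 + 10 = 16.
This cut is saturated, so no flow can exceed 16.

16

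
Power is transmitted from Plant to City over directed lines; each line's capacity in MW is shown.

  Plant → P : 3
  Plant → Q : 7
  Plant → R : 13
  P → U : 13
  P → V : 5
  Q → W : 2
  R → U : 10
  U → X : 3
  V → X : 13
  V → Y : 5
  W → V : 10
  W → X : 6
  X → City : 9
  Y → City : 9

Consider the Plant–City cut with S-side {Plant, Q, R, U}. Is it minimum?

Yes — it is a minimum cut (capacity 8).

Given cut capacity: 3 + 2 + 3 = 8.
Augment Plant→P→U→X→City: bottleneck 3, flow now 3.
Augment Plant→Q→W→X→City: bottleneck 2, flow now 5.
Augment Plant→R→U→P→V→X→City: bottleneck 3, flow now 8. (uses reverse residual edge)
No augmenting path remains; maximum flow = 8.
Cut capacity 8 equals the max flow, so it is a minimum cut.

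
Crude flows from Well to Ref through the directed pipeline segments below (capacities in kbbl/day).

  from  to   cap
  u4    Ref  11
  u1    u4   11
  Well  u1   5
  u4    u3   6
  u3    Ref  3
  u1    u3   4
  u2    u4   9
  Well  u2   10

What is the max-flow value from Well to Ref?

14

Augment Well→u1→u3→Ref: bottleneck 3, flow now 3.
Augment Well→u1→u4→Ref: bottleneck 2, flow now 5.
Augment Well→u2→u4→Ref: bottleneck 9, flow now 14.
No augmenting path remains; maximum flow = 14.
In the residual graph, reachable from Well: {Well, u2}.
Min-cut edges: Well→u1 (5), u2→u4 (9); capacity 5 + 9 = 14.
This cut is saturated, so no flow can exceed 14.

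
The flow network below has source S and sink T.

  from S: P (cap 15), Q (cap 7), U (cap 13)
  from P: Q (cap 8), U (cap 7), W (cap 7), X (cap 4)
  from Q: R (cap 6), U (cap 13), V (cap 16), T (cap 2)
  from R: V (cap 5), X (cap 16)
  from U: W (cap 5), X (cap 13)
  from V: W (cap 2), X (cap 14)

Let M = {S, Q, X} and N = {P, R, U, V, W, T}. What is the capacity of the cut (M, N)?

Edges leaving {S, Q, X}: S→P (15), S→U (13), Q→R (6), Q→U (13), Q→V (16), Q→T (2).
Cut capacity = 15 + 13 + 6 + 13 + 16 + 2 = 65.

65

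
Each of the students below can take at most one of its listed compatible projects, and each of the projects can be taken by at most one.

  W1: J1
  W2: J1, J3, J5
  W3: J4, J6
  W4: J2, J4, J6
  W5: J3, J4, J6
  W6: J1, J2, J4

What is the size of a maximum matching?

6

Unit-capacity flow: source→left, listed edges, right→sink; max matching = max flow.
Augmenting path W1→J1 (+1); matched 1.
Augmenting path W2→J3 (+1); matched 2.
Augmenting path W3→J4 (+1); matched 3.
Augmenting path W4→J2 (+1); matched 4.
Augmenting path W5→J6 (+1); matched 5.
Augmenting path W6→J2→W4→J6→W5→J3→W2→J5 (+1); matched 6.
No augmenting path remains; maximum matching = 6.
König certificate: {W1, W2, W3, W4, W5, W6} is a vertex cover of size 6 (every listed pair touches it), so no matching can be larger.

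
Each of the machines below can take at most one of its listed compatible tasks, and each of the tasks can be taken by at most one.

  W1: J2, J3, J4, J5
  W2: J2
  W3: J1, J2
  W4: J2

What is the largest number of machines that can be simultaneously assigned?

3

Unit-capacity flow: source→left, listed edges, right→sink; max matching = max flow.
Augmenting path W1→J2 (+1); matched 1.
Augmenting path W3→J1 (+1); matched 2.
Augmenting path W2→J2→W1→J3 (+1); matched 3.
No augmenting path remains; maximum matching = 3.
König certificate: {W1, W3, J2} is a vertex cover of size 3 (every listed pair touches it), so no matching can be larger.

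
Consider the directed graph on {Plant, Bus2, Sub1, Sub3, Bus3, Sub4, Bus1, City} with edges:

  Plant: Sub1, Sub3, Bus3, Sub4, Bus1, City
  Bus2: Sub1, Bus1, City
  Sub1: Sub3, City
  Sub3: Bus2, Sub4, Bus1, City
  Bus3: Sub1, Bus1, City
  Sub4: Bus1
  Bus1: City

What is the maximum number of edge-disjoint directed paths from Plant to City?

Assign every edge capacity 1; by Menger, the answer equals the max flow.
Path Plant→City (+1); total 1.
Path Plant→Sub1→City (+1); total 2.
Path Plant→Sub3→City (+1); total 3.
Path Plant→Bus3→City (+1); total 4.
Path Plant→Bus1→City (+1); total 5.
No residual Plant→City path; max flow = 5.
Certifying cut of size 5: {Bus1→City, Plant→Bus3, Plant→City, Plant→Sub1, Plant→Sub3}.

5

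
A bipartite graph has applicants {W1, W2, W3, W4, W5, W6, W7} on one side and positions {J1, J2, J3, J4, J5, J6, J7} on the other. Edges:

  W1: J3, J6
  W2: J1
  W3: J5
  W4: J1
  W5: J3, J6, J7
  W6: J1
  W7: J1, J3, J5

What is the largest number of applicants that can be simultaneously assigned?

5

Unit-capacity flow: source→left, listed edges, right→sink; max matching = max flow.
Augmenting path W1→J3 (+1); matched 1.
Augmenting path W2→J1 (+1); matched 2.
Augmenting path W3→J5 (+1); matched 3.
Augmenting path W5→J6 (+1); matched 4.
Augmenting path W7→J3→W1→J6→W5→J7 (+1); matched 5.
No augmenting path remains; maximum matching = 5.
König certificate: {W1, W3, W5, W7, J1} is a vertex cover of size 5 (every listed pair touches it), so no matching can be larger.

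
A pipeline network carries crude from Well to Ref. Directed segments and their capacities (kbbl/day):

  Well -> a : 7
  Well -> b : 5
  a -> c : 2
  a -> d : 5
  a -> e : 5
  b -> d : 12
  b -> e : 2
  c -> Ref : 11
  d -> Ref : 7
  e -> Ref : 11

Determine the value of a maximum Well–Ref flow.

Augment Well→a→c→Ref: bottleneck 2, flow now 2.
Augment Well→a→d→Ref: bottleneck 5, flow now 7.
Augment Well→b→d→Ref: bottleneck 2, flow now 9.
Augment Well→b→e→Ref: bottleneck 2, flow now 11.
Augment Well→b→d→a→e→Ref: bottleneck 1, flow now 12. (uses reverse residual edge)
No augmenting path remains; maximum flow = 12.
In the residual graph, reachable from Well: {Well}.
Min-cut edges: Well→a (7), Well→b (5); capacity 7 + 5 = 12.
This cut is saturated, so no flow can exceed 12.

12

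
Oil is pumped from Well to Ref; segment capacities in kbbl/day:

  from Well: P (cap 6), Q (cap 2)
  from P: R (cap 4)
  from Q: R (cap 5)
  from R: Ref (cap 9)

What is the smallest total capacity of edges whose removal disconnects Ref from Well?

6

Augment Well→P→R→Ref: bottleneck 4, flow now 4.
Augment Well→Q→R→Ref: bottleneck 2, flow now 6.
No augmenting path remains; maximum flow = 6.
By max-flow min-cut, the minimum cut capacity equals the max flow.
In the residual graph, reachable from Well: {Well, P}.
Min-cut edges: Well→Q (2), P→R (4); capacity 2 + 4 = 6.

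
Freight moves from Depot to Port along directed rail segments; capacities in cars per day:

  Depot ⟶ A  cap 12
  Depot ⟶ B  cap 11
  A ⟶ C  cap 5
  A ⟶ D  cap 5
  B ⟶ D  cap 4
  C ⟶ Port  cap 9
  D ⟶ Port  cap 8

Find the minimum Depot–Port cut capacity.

13

Augment Depot→A→C→Port: bottleneck 5, flow now 5.
Augment Depot→A→D→Port: bottleneck 5, flow now 10.
Augment Depot→B→D→Port: bottleneck 3, flow now 13.
No augmenting path remains; maximum flow = 13.
By max-flow min-cut, the minimum cut capacity equals the max flow.
In the residual graph, reachable from Depot: {Depot, A, B, D}.
Min-cut edges: A→C (5), D→Port (8); capacity 5 + 8 = 13.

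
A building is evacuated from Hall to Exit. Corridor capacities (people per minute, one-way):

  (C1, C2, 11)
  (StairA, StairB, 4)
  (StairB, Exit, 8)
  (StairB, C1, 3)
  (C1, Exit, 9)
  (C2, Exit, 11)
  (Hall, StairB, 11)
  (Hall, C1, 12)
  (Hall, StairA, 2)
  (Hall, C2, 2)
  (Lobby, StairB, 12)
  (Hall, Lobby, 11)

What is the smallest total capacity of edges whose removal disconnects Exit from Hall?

Augment Hall→StairB→Exit: bottleneck 8, flow now 8.
Augment Hall→C1→Exit: bottleneck 9, flow now 17.
Augment Hall→C2→Exit: bottleneck 2, flow now 19.
Augment Hall→C1→C2→Exit: bottleneck 3, flow now 22.
Augment Hall→StairB→C1→C2→Exit: bottleneck 3, flow now 25.
No augmenting path remains; maximum flow = 25.
By max-flow min-cut, the minimum cut capacity equals the max flow.
In the residual graph, reachable from Hall: {Hall, StairA, Lobby, StairB}.
Min-cut edges: Hall→C1 (12), Hall→C2 (2), StairB→C1 (3), StairB→Exit (8); capacity 12 + 2 + 3 + 8 = 25.

25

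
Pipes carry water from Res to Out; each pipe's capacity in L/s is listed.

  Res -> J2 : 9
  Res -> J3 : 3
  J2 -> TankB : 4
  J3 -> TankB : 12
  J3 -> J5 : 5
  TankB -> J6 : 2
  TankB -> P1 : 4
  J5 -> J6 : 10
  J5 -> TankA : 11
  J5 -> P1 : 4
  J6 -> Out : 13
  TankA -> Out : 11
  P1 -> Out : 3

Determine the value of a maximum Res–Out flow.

7

Augment Res→J2→TankB→J6→Out: bottleneck 2, flow now 2.
Augment Res→J2→TankB→P1→Out: bottleneck 2, flow now 4.
Augment Res→J3→TankB→P1→Out: bottleneck 1, flow now 5.
Augment Res→J3→J5→J6→Out: bottleneck 2, flow now 7.
No augmenting path remains; maximum flow = 7.
In the residual graph, reachable from Res: {Res, J2}.
Min-cut edges: Res→J3 (3), J2→TankB (4); capacity 3 + 4 = 7.
This cut is saturated, so no flow can exceed 7.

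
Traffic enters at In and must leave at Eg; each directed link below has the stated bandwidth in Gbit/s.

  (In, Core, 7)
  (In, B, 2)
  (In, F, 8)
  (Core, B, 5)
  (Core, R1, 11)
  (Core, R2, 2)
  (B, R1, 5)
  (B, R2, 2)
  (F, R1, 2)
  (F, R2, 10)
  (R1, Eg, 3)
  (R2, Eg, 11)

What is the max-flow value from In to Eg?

Augment In→Core→R1→Eg: bottleneck 3, flow now 3.
Augment In→Core→R2→Eg: bottleneck 2, flow now 5.
Augment In→B→R2→Eg: bottleneck 2, flow now 7.
Augment In→F→R2→Eg: bottleneck 7, flow now 14.
No augmenting path remains; maximum flow = 14.
In the residual graph, reachable from In: {In, Core, B, F, R1, R2}.
Min-cut edges: R1→Eg (3), R2→Eg (11); capacity 3 + 11 = 14.
This cut is saturated, so no flow can exceed 14.

14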